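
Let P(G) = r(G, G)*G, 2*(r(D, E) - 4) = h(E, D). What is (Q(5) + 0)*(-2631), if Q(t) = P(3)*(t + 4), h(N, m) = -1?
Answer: -497259/2 ≈ -2.4863e+5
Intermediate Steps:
r(D, E) = 7/2 (r(D, E) = 4 + (½)*(-1) = 4 - ½ = 7/2)
P(G) = 7*G/2
Q(t) = 42 + 21*t/2 (Q(t) = ((7/2)*3)*(t + 4) = 21*(4 + t)/2 = 42 + 21*t/2)
(Q(5) + 0)*(-2631) = ((42 + (21/2)*5) + 0)*(-2631) = ((42 + 105/2) + 0)*(-2631) = (189/2 + 0)*(-2631) = (189/2)*(-2631) = -497259/2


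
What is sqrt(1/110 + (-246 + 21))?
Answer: I*sqrt(2722390)/110 ≈ 15.0*I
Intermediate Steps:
sqrt(1/110 + (-246 + 21)) = sqrt(1/110 - 225) = sqrt(-24749/110) = I*sqrt(2722390)/110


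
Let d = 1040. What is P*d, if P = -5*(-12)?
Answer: 62400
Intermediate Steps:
P = 60
P*d = 60*1040 = 62400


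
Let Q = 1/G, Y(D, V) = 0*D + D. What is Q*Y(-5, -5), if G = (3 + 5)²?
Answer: -5/64 ≈ -0.078125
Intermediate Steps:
Y(D, V) = D (Y(D, V) = 0 + D = D)
G = 64 (G = 8² = 64)
Q = 1/64 ≈ 0.015625
Q*Y(-5, -5) = (1/64)*(-5) = -5/64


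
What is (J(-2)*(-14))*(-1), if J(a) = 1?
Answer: 14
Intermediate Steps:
(J(-2)*(-14))*(-1) = (1*(-14))*(-1) = -14*(-1) = 14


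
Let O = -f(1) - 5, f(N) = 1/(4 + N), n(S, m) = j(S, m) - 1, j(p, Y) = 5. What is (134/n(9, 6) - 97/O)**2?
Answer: 459684/169 ≈ 2720.0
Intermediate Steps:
n(S, m) = 4 (n(S, m) = 5 - 1 = 4)
O = -26/5 (O = -1/(4 + 1) - 5 = -1/5 - 5 = -26/5 ≈ -5.2000)
(134/n(9, 6) - 97/O)**2 = (134/4 - 97/(-26/5))**2 = (134*(1/4) - 97*(-5/26))**2 = (67/2 + 485/26)**2 = (678/13)**2 = 459684/169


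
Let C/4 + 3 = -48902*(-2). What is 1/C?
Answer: 1/391204 ≈ 2.5562e-6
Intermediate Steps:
C = 391204 (C = -12 + 4*(-48902*(-2)) = -12 + 4*97804 = -12 + 391216 = 391204)
1/C = 1/391204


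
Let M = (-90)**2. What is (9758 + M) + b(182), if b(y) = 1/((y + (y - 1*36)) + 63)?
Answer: 6982479/391 ≈ 17858.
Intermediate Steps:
M = 8100
b(y) = 1/(27 + 2*y) (b(y) = 1/((y + (y - 36)) + 63) = 1/((y + (-36 + y)) + 63) = 1/((-36 + 2*y) + 63) = 1/(27 + 2*y))
(9758 + M) + b(182) = (9758 + 8100) + 1/(27 + 2*182) = 17858 + 1/(27 + 364) = 17858 + 1/391 = 6982479/391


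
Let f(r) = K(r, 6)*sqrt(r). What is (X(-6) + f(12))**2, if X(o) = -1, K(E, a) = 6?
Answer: 433 - 24*sqrt(3) ≈ 391.43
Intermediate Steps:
f(r) = 6*sqrt(r)
(X(-6) + f(12))**2 = (-1 + 6*sqrt(12))**2 = (-1 + 6*(2*sqrt(3)))**2 = (-1 + 12*sqrt(3))**2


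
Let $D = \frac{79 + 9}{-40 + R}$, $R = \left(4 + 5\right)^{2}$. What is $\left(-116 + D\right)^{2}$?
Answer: $\frac{21790224}{1681} \approx 12963.0$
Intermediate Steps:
$R = 81$ ($R = 9^{2} = 81$)
$D = \frac{88}{41}$ ($D = \frac{79 + 9}{-40 + 81} = \frac{88}{41} \approx 2.1463$)
$\left(-116 + D\right)^{2} = \left(-116 + \frac{88}{41}\right)^{2} = \left(- \frac{4668}{41}\right)^{2} = \frac{21790224}{1681}$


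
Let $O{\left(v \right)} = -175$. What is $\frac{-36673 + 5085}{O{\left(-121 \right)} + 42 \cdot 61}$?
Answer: $- \frac{31588}{2387} \approx -13.233$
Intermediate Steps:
$\frac{-36673 + 5085}{O{\left(-121 \right)} + 42 \cdot 61} = \frac{-36673 + 5085}{-175 + 42 \cdot 61} = - \frac{31588}{-175 + 2562} = - \frac{31588}{2387}$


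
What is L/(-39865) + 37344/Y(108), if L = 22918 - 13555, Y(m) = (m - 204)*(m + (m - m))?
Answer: -16518689/4305420 ≈ -3.8367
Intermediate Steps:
Y(m) = m*(-204 + m) (Y(m) = (-204 + m)*(m + 0) = (-204 + m)*m = m*(-204 + m))
L = 9363
L/(-39865) + 37344/Y(108) = 9363/(-39865) + 37344/((108*(-204 + 108))) = 9363*(-1/39865) + 37344/((108*(-96))) = -9363/39865 + 37344/(-10368) = -9363/39865 + 37344*(-1/10368) = -9363/39865 - 389/108 = -16518689/4305420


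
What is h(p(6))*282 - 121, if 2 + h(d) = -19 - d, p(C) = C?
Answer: -7735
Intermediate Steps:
h(d) = -21 - d (h(d) = -2 + (-19 - d) = -21 - d)
h(p(6))*282 - 121 = (-21 - 1*6)*282 - 121 = (-21 - 6)*282 - 121 = -27*282 - 121 = -7614 - 121 = -7735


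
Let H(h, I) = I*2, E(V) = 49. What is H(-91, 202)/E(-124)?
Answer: 404/49 ≈ 8.2449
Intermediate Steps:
H(h, I) = 2*I
H(-91, 202)/E(-124) = (2*202)/49 = 404*(1/49) = 404/49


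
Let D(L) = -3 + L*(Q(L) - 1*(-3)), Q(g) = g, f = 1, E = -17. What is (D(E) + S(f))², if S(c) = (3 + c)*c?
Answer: 57121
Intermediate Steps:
S(c) = c*(3 + c)
D(L) = -3 + L*(3 + L) (D(L) = -3 + L*(L - 1*(-3)) = -3 + L*(L + 3) = -3 + L*(3 + L))
(D(E) + S(f))² = ((-3 + (-17)² + 3*(-17)) + 1*(3 + 1))² = ((-3 + 289 - 51) + 1*4)² = (235 + 4)² = 239² = 57121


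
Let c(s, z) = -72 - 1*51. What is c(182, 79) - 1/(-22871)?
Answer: -2813132/22871 ≈ -123.00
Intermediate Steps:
c(s, z) = -123 (c(s, z) = -72 - 51 = -123)
c(182, 79) - 1/(-22871) = -123 - 1/(-22871) = -123 - 1*(-1/22871) = -123 + 1/22871 = -2813132/22871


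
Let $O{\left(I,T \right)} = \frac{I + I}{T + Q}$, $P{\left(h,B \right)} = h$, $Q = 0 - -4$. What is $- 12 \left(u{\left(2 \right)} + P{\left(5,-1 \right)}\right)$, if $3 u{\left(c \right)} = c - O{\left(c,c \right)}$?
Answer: $- \frac{196}{3} \approx -65.333$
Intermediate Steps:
$Q = 4$ ($Q = 0 + 4 = 4$)
$O{\left(I,T \right)} = \frac{2 I}{4 + T}$ ($O{\left(I,T \right)} = \frac{I + I}{T + 4} = \frac{2 I}{4 + T}$)
$u{\left(c \right)} = \frac{c}{3} - \frac{2 c}{3 \left(4 + c\right)}$ ($u{\left(c \right)} = \frac{c - \frac{2 c}{4 + c}}{3} = \frac{c}{3} - \frac{2 c}{3 \left(4 + c\right)}$)
$- 12 \left(u{\left(2 \right)} + P{\left(5,-1 \right)}\right) = - 12 \left(\frac{1}{3} \cdot 2 \frac{1}{4 + 2} \left(2 + 2\right) + 5\right) = - 12 \left(\frac{1}{3} \cdot 2 \cdot \frac{1}{6} \cdot 4 + 5\right) = - 12 \left(\frac{4}{9} + 5\right) = \left(-12\right) \frac{49}{9} = - \frac{196}{3}$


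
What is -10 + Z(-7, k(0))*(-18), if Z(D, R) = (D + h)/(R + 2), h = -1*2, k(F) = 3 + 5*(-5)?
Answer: -181/10 ≈ -18.100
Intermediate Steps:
k(F) = -22 (k(F) = 3 - 25 = -22)
h = -2
Z(D, R) = (-2 + D)/(2 + R) (Z(D, R) = (D - 2)/(R + 2) = (-2 + D)/(2 + R))
-10 + Z(-7, k(0))*(-18) = -10 + ((-2 - 7)/(2 - 22))*(-18) = -10 + (-9/(-20))*(-18) = -10 - 1/20*(-9)*(-18) = -10 + (9/20)*(-18) = -10 - 81/10 = -181/10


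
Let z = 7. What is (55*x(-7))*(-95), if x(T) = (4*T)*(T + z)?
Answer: 0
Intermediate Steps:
x(T) = 4*T*(7 + T) (x(T) = (4*T)*(T + 7) = (4*T)*(7 + T) = 4*T*(7 + T))
(55*x(-7))*(-95) = (55*(4*(-7)*(7 - 7)))*(-95) = (55*(4*(-7)*0))*(-95) = (55*0)*(-95) = 0*(-95) = 0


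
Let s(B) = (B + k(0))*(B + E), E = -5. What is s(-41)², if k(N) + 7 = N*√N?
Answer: 4875264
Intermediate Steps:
k(N) = -7 + N^(3/2) (k(N) = -7 + N*√N = -7 + N^(3/2))
s(B) = (-7 + B)*(-5 + B) (s(B) = (B + (-7 + 0^(3/2)))*(B - 5) = (B + (-7 + 0))*(-5 + B) = (B - 7)*(-5 + B) = (-7 + B)*(-5 + B))
s(-41)² = (35 + (-41)² - 12*(-41))² = (35 + 1681 + 492)² = 2208² = 4875264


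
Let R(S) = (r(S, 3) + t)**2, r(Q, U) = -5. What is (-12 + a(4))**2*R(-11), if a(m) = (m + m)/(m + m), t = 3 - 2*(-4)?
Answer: 4356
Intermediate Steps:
t = 11 (t = 3 + 8 = 11)
a(m) = 1 (a(m) = (2*m)/((2*m)) = (2*m)*(1/(2*m)) = 1)
R(S) = 36 (R(S) = (-5 + 11)**2 = 6**2 = 36)
(-12 + a(4))**2*R(-11) = (-12 + 1)**2*36 = (-11)**2*36 = 121*36 = 4356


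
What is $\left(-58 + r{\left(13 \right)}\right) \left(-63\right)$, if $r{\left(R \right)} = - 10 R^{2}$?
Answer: $110124$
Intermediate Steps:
$\left(-58 + r{\left(13 \right)}\right) \left(-63\right) = \left(-58 - 10 \cdot 13^{2}\right) \left(-63\right) = \left(-58 - 1690\right) \left(-63\right) = \left(-1748\right) \left(-63\right) = 110124$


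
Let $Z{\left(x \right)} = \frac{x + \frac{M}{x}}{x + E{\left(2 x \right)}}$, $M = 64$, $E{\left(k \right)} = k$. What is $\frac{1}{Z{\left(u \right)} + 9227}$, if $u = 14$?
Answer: $\frac{147}{1356434} \approx 0.00010837$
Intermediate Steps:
$Z{\left(x \right)} = \frac{x + \frac{64}{x}}{3 x}$ ($Z{\left(x \right)} = \frac{x + \frac{64}{x}}{x + 2 x} = \frac{x + \frac{64}{x}}{3 x}$)
$\frac{1}{Z{\left(u \right)} + 9227} = \frac{1}{\frac{64 + 14^{2}}{3 \cdot 196} + 9227} = \frac{1}{\frac{1}{3} \cdot \frac{1}{196} \left(64 + 196\right) + 9227} = \frac{1}{\frac{1}{3} \cdot \frac{1}{196} \cdot 260 + 9227} = \frac{1}{\frac{65}{147} + 9227} = \frac{1}{\frac{1356434}{147}} = \frac{147}{1356434}$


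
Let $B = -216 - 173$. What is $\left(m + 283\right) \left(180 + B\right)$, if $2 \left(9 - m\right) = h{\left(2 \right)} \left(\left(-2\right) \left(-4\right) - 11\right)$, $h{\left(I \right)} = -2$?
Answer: $-60401$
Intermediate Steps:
$m = 6$ ($m = 9 - \frac{\left(-2\right) \left(\left(-2\right) \left(-4\right) - 11\right)}{2} = 9 - \frac{\left(-2\right) \left(8 - 11\right)}{2} = 9 - \frac{\left(-2\right) \left(-3\right)}{2} = 9 - 3 = 6$)
$B = -389$ ($B = -216 - 173 = -389$)
$\left(m + 283\right) \left(180 + B\right) = \left(6 + 283\right) \left(180 - 389\right) = 289 \left(-209\right) = -60401$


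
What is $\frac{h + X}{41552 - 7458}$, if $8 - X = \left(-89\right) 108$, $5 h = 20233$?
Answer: $\frac{68333}{170470} \approx 0.40085$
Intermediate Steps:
$h = \frac{20233}{5}$ ($h = \frac{1}{5} \cdot 20233 = \frac{20233}{5} \approx 4046.6$)
$X = 9620$ ($X = 8 - \left(-89\right) 108 = 8 - -9612 = 8 + 9612 = 9620$)
$\frac{h + X}{41552 - 7458} = \frac{\frac{20233}{5} + 9620}{41552 - 7458} = \frac{68333}{5 \cdot 34094} = \frac{68333}{5} \cdot \frac{1}{34094} = \frac{68333}{170470}$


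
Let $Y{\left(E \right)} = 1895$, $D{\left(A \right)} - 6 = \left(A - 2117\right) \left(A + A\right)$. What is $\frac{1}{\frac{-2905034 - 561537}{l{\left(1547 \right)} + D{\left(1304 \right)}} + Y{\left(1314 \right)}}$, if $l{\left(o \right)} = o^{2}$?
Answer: $\frac{272911}{513699774} \approx 0.00053127$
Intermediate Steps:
$D{\left(A \right)} = 6 + 2 A \left(-2117 + A\right)$ ($D{\left(A \right)} = 6 + \left(A - 2117\right) \left(A + A\right) = 6 + \left(-2117 + A\right) 2 A = 6 + 2 A \left(-2117 + A\right)$)
$\frac{1}{\frac{-2905034 - 561537}{l{\left(1547 \right)} + D{\left(1304 \right)}} + Y{\left(1314 \right)}} = \frac{1}{\frac{-2905034 - 561537}{1547^{2} + \left(6 - 5521136 + 2 \cdot 1304^{2}\right)} + 1895} = \frac{1}{- \frac{3466571}{2393209 + \left(6 - 5521136 + 2 \cdot 1700416\right)} + 1895} = \frac{1}{- \frac{3466571}{2393209 + \left(6 - 5521136 + 3400832\right)} + 1895} = \frac{1}{- \frac{3466571}{2393209 - 2120298} + 1895} = \frac{1}{- \frac{3466571}{272911} + 1895} = \frac{1}{\frac{513699774}{272911}} = \frac{272911}{513699774}$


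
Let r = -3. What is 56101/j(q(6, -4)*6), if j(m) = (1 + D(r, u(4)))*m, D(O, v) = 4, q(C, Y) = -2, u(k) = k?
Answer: -56101/60 ≈ -935.02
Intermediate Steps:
j(m) = 5*m (j(m) = (1 + 4)*m = 5*m)
56101/j(q(6, -4)*6) = 56101/((5*(-2*6))) = 56101/((5*(-12))) = 56101/(-60) = 56101*(-1/60) = -56101/60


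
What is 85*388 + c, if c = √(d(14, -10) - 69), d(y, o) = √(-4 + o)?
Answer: 32980 + √(-69 + I*√14) ≈ 32980.0 + 8.3097*I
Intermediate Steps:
c = √(-69 + I*√14) (c = √(√(-4 - 10) - 69) = √(√(-14) - 69) = √(I*√14 - 69) = √(-69 + I*√14) ≈ 0.2251 + 8.3097*I)
85*388 + c = 85*388 + √(-69 + I*√14) = 32980 + √(-69 + I*√14)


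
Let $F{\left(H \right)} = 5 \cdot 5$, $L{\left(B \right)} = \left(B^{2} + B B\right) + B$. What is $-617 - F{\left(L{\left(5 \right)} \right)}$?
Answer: $-642$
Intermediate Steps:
$L{\left(B \right)} = B + 2 B^{2}$ ($L{\left(B \right)} = \left(B^{2} + B^{2}\right) + B = 2 B^{2} + B = B + 2 B^{2}$)
$F{\left(H \right)} = 25$
$-617 - F{\left(L{\left(5 \right)} \right)} = -617 - 25 = -642$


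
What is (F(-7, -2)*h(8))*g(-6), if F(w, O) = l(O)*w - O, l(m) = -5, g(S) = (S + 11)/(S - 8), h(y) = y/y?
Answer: -185/14 ≈ -13.214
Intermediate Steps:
h(y) = 1
g(S) = (11 + S)/(-8 + S)
F(w, O) = -O - 5*w (F(w, O) = -5*w - O = -O - 5*w)
(F(-7, -2)*h(8))*g(-6) = ((-1*(-2) - 5*(-7))*1)*((11 - 6)/(-8 - 6)) = ((2 + 35)*1)*(5/(-14)) = (37*1)*(-1/14*5) = 37*(-5/14) = -185/14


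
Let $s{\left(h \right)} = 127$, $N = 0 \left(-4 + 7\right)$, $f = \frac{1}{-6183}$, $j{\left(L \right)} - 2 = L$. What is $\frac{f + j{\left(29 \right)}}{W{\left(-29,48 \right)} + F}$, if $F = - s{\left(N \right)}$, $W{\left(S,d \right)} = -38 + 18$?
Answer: $- \frac{191672}{908901} \approx -0.21088$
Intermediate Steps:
$W{\left(S,d \right)} = -20$
$j{\left(L \right)} = 2 + L$
$f = - \frac{1}{6183} \approx -0.00016173$
$N = 0$ ($N = 0 \cdot 3 = 0$)
$F = -127$ ($F = \left(-1\right) 127 = -127$)
$\frac{f + j{\left(29 \right)}}{W{\left(-29,48 \right)} + F} = \frac{- \frac{1}{6183} + \left(2 + 29\right)}{-20 - 127} = \frac{- \frac{1}{6183} + 31}{-147} = \frac{191672}{6183} \left(- \frac{1}{147}\right) = - \frac{191672}{908901}$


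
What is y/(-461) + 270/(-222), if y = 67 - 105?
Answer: -19339/17057 ≈ -1.1338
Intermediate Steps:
y = -38
y/(-461) + 270/(-222) = -38/(-461) + 270/(-222) = -38*(-1/461) + 270*(-1/222) = 38/461 - 45/37 = -19339/17057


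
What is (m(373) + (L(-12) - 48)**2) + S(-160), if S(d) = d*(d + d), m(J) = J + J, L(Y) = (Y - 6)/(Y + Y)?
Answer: 866857/16 ≈ 54179.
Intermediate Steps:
L(Y) = (-6 + Y)/(2*Y) (L(Y) = (-6 + Y)/((2*Y)) = (-6 + Y)*(1/(2*Y)) = (-6 + Y)/(2*Y))
m(J) = 2*J
S(d) = 2*d**2 (S(d) = d*(2*d) = 2*d**2)
(m(373) + (L(-12) - 48)**2) + S(-160) = (2*373 + ((1/2)*(-6 - 12)/(-12) - 48)**2) + 2*(-160)**2 = (746 + ((1/2)*(-1/12)*(-18) - 48)**2) + 2*25600 = (746 + (3/4 - 48)**2) + 51200 = (746 + (-189/4)**2) + 51200 = (746 + 35721/16) + 51200 = 47657/16 + 51200 = 866857/16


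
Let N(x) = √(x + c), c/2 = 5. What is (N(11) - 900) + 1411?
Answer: 511 + √21 ≈ 515.58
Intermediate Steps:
c = 10 (c = 2*5 = 10)
N(x) = √(10 + x) (N(x) = √(x + 10) = √(10 + x))
(N(11) - 900) + 1411 = (√(10 + 11) - 900) + 1411 = (√21 - 900) + 1411 = (-900 + √21) + 1411 = 511 + √21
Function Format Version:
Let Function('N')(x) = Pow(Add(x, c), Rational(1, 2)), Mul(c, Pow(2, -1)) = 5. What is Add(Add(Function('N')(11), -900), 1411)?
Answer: Add(511, Pow(21, Rational(1, 2))) ≈ 515.58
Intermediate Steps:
c = 10 (c = Mul(2, 5) = 10)
Function('N')(x) = Pow(Add(10, x), Rational(1, 2)) (Function('N')(x) = Pow(Add(x, 10), Rational(1, 2)) = Pow(Add(10, x), Rational(1, 2)))
Add(Add(Function('N')(11), -900), 1411) = Add(Add(Pow(Add(10, 11), Rational(1, 2)), -900), 1411) = Add(Add(Pow(21, Rational(1, 2)), -900), 1411) = Add(Add(-900, Pow(21, Rational(1, 2))), 1411) = Add(511, Pow(21, Rational(1, 2)))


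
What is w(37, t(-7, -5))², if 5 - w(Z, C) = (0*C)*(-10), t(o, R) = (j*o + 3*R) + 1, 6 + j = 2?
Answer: 25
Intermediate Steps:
j = -4 (j = -6 + 2 = -4)
t(o, R) = 1 - 4*o + 3*R (t(o, R) = (-4*o + 3*R) + 1 = 1 - 4*o + 3*R)
w(Z, C) = 5 (w(Z, C) = 5 - 0*C*(-10) = 5 - 0*(-10) = 5 - 1*0 = 5 + 0 = 5)
w(37, t(-7, -5))² = 5² = 25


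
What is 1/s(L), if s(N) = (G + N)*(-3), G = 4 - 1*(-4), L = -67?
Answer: 1/177 ≈ 0.0056497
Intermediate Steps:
G = 8 (G = 4 + 4 = 8)
s(N) = -24 - 3*N (s(N) = (8 + N)*(-3) = -24 - 3*N)
1/s(L) = 1/(-24 - 3*(-67)) = 1/(-24 + 201) = 1/177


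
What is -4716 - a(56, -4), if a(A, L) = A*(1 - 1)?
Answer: -4716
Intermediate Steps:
a(A, L) = 0 (a(A, L) = A*0 = 0)
-4716 - a(56, -4) = -4716 - 1*0 = -4716 + 0 = -4716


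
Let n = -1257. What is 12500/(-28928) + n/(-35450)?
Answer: -50845313/128187200 ≈ -0.39665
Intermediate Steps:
12500/(-28928) + n/(-35450) = 12500/(-28928) - 1257/(-35450) = 12500*(-1/28928) - 1257*(-1/35450) = -3125/7232 + 1257/35450 = -50845313/128187200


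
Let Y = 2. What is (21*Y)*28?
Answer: 1176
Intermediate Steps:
(21*Y)*28 = (21*2)*28 = 42*28 = 1176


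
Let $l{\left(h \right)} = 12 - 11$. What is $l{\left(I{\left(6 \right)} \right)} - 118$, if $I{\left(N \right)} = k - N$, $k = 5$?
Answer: $-117$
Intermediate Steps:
$I{\left(N \right)} = 5 - N$
$l{\left(h \right)} = 1$
$l{\left(I{\left(6 \right)} \right)} - 118 = 1 - 118 = -117$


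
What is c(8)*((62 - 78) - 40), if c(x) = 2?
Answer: -112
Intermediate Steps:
c(8)*((62 - 78) - 40) = 2*((62 - 78) - 40) = 2*(-16 - 40) = 2*(-56) = -112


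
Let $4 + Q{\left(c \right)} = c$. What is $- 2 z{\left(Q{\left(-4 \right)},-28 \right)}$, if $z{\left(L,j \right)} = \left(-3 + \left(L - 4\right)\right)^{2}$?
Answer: $-450$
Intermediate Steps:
$Q{\left(c \right)} = -4 + c$
$z{\left(L,j \right)} = \left(-7 + L\right)^{2}$ ($z{\left(L,j \right)} = \left(-3 + \left(L - 4\right)\right)^{2} = \left(-3 + \left(-4 + L\right)\right)^{2} = \left(-7 + L\right)^{2}$)
$- 2 z{\left(Q{\left(-4 \right)},-28 \right)} = - 2 \left(-7 - 8\right)^{2} = - 2 \left(-15\right)^{2} = \left(-2\right) 225 = -450$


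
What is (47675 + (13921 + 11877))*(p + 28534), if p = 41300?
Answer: 5130913482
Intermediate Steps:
(47675 + (13921 + 11877))*(p + 28534) = (47675 + (13921 + 11877))*(41300 + 28534) = (47675 + 25798)*69834 = 73473*69834 = 5130913482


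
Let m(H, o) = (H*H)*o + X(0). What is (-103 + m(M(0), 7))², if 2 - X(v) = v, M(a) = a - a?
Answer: 10201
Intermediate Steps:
M(a) = 0
X(v) = 2 - v
m(H, o) = 2 + o*H² (m(H, o) = (H*H)*o + (2 - 1*0) = H²*o + (2 + 0) = o*H² + 2 = 2 + o*H²)
(-103 + m(M(0), 7))² = (-103 + (2 + 7*0²))² = (-103 + (2 + 7*0))² = (-103 + (2 + 0))² = (-103 + 2)² = (-101)² = 10201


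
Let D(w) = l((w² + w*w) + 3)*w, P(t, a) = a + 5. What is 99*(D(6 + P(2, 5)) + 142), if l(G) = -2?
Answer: 10890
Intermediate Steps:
P(t, a) = 5 + a
D(w) = -2*w
99*(D(6 + P(2, 5)) + 142) = 99*(-2*(6 + (5 + 5)) + 142) = 99*(-2*(6 + 10) + 142) = 99*(-2*16 + 142) = 99*(-32 + 142) = 99*110 = 10890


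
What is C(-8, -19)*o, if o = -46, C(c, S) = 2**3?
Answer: -368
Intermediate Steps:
C(c, S) = 8
C(-8, -19)*o = 8*(-46) = -368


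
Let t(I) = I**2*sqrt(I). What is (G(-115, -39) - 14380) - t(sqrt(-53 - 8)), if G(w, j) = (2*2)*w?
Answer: -14840 + 61*61**(1/4)*sqrt(I) ≈ -14719.0 + 120.54*I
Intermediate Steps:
G(w, j) = 4*w
t(I) = I**(5/2)
(G(-115, -39) - 14380) - t(sqrt(-53 - 8)) = (4*(-115) - 14380) - (sqrt(-53 - 8))**(5/2) = (-460 - 14380) - (sqrt(-61))**(5/2) = -14840 - (I*sqrt(61))**(5/2) = -14840 - 61*61**(1/4)*(-sqrt(I)) = -14840 + 61*61**(1/4)*sqrt(I)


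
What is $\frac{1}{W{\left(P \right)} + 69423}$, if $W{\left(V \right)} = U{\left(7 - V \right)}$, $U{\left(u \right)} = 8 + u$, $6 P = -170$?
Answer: $\frac{3}{208399} \approx 1.4395 \cdot 10^{-5}$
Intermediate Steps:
$P = - \frac{85}{3}$ ($P = \frac{1}{6} \left(-170\right) = - \frac{85}{3} \approx -28.333$)
$W{\left(V \right)} = 15 - V$ ($W{\left(V \right)} = 8 - \left(-7 + V\right) = 15 - V$)
$\frac{1}{W{\left(P \right)} + 69423} = \frac{1}{\left(15 - - \frac{85}{3}\right) + 69423} = \frac{1}{\left(15 + \frac{85}{3}\right) + 69423} = \frac{1}{\frac{130}{3} + 69423} = \frac{1}{\frac{208399}{3}} = \frac{3}{208399}$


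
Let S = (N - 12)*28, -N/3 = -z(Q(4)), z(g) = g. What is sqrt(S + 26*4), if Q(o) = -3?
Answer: 22*I ≈ 22.0*I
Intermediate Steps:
N = -9 (N = -(-3)*(-3) = -3*3 = -9)
S = -588 (S = (-9 - 12)*28 = -21*28 = -588)
sqrt(S + 26*4) = sqrt(-588 + 26*4) = sqrt(-588 + 104) = sqrt(-484) = 22*I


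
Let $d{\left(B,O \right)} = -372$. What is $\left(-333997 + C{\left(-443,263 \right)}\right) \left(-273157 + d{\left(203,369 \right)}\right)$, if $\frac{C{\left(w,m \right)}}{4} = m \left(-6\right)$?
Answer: $93084380461$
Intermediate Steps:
$C{\left(w,m \right)} = - 24 m$ ($C{\left(w,m \right)} = 4 m \left(-6\right) = 4 \left(- 6 m\right) = - 24 m$)
$\left(-333997 + C{\left(-443,263 \right)}\right) \left(-273157 + d{\left(203,369 \right)}\right) = \left(-333997 - 6312\right) \left(-273157 - 372\right) = \left(-333997 - 6312\right) \left(-273529\right) = \left(-340309\right) \left(-273529\right) = 93084380461$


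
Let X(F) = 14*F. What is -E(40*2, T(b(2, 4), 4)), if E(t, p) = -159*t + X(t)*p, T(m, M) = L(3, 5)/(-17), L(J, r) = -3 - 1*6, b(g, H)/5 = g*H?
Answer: 206160/17 ≈ 12127.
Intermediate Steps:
b(g, H) = 5*H*g (b(g, H) = 5*(g*H) = 5*(H*g) = 5*H*g)
L(J, r) = -9 (L(J, r) = -3 - 6 = -9)
T(m, M) = 9/17 (T(m, M) = -9/(-17) = -9*(-1/17) = 9/17)
E(t, p) = -159*t + 14*p*t (E(t, p) = -159*t + (14*t)*p = -159*t + 14*p*t)
-E(40*2, T(b(2, 4), 4)) = -40*2*(-159 + 14*(9/17)) = -80*(-159 + 126/17) = -80*(-2577)/17 = -1*(-206160/17) = 206160/17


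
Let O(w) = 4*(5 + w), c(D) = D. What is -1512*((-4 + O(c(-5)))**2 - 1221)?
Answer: 1821960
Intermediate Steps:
O(w) = 20 + 4*w
-1512*((-4 + O(c(-5)))**2 - 1221) = -1512*((-4 + (20 + 4*(-5)))**2 - 1221) = -1512*((-4 + (20 - 20))**2 - 1221) = -1512*((-4 + 0)**2 - 1221) = -1512*((-4)**2 - 1221) = -1512*(16 - 1221) = -1512*(-1205) = 1821960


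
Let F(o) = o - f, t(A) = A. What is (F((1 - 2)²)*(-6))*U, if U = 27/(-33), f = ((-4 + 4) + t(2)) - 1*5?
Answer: 216/11 ≈ 19.636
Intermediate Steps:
f = -3 (f = ((-4 + 4) + 2) - 1*5 = (0 + 2) - 5 = 2 - 5 = -3)
U = -9/11 (U = 27*(-1/33) = -9/11 ≈ -0.81818)
F(o) = 3 + o (F(o) = o - 1*(-3) = o + 3 = 3 + o)
(F((1 - 2)²)*(-6))*U = ((3 + (1 - 2)²)*(-6))*(-9/11) = ((3 + (-1)²)*(-6))*(-9/11) = ((3 + 1)*(-6))*(-9/11) = (4*(-6))*(-9/11) = -24*(-9/11) = 216/11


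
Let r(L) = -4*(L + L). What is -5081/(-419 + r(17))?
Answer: 5081/555 ≈ 9.1550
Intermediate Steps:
r(L) = -8*L
-5081/(-419 + r(17)) = -5081/(-419 - 8*17) = -5081/(-419 - 136) = -5081/(-555) = -5081*(-1/555) = 5081/555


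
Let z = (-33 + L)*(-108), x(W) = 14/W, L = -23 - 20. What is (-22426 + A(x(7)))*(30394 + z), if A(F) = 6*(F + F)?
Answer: -864762004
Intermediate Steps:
L = -43
z = 8208 (z = (-33 - 43)*(-108) = -76*(-108) = 8208)
A(F) = 12*F (A(F) = 6*(2*F) = 12*F)
(-22426 + A(x(7)))*(30394 + z) = (-22426 + 12*(14/7))*(30394 + 8208) = (-22426 + 12*(14*(⅐)))*38602 = (-22426 + 12*2)*38602 = (-22426 + 24)*38602 = -22402*38602 = -864762004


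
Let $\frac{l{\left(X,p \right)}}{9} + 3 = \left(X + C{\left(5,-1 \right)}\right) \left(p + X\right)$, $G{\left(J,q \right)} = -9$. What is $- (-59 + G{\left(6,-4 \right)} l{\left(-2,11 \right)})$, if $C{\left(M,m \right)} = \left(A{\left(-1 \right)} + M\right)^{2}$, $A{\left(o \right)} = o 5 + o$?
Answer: $-913$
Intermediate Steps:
$A{\left(o \right)} = 6 o$ ($A{\left(o \right)} = 5 o + o = 6 o$)
$C{\left(M,m \right)} = \left(-6 + M\right)^{2}$ ($C{\left(M,m \right)} = \left(6 \left(-1\right) + M\right)^{2} = \left(-6 + M\right)^{2}$)
$l{\left(X,p \right)} = -27 + 9 \left(1 + X\right) \left(X + p\right)$ ($l{\left(X,p \right)} = -27 + 9 \left(X + \left(-6 + 5\right)^{2}\right) \left(p + X\right) = -27 + 9 \left(X + \left(-1\right)^{2}\right) \left(X + p\right) = -27 + 9 \left(X + 1\right) \left(X + p\right) = -27 + 9 \left(1 + X\right) \left(X + p\right)$)
$- (-59 + G{\left(6,-4 \right)} l{\left(-2,11 \right)}) = - (-59 - 9 \left(-27 + 9 \left(-2\right) + 9 \cdot 11 + 9 \left(-2\right)^{2} + 9 \left(-2\right) 11\right)) = - (-59 - 9 \left(-27 - 18 + 99 + 9 \cdot 4 - 198\right)) = - (-59 - 9 \left(-27 - 18 + 99 + 36 - 198\right)) = - (-59 - -972) = - (-59 + 972) = \left(-1\right) 913 = -913$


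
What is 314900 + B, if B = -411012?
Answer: -96112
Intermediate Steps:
314900 + B = 314900 - 411012 = -96112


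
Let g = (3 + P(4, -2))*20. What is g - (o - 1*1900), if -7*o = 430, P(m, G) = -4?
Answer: 13590/7 ≈ 1941.4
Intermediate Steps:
o = -430/7 (o = -1/7*430 = -430/7 ≈ -61.429)
g = -20 (g = (3 - 4)*20 = -1*20 = -20)
g - (o - 1*1900) = -20 - (-430/7 - 1*1900) = -20 - (-430/7 - 1900) = -20 - 1*(-13730/7) = -20 + 13730/7 = 13590/7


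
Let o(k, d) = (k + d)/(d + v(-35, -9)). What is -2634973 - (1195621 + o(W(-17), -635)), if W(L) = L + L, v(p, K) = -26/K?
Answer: -21792255287/5689 ≈ -3.8306e+6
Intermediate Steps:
W(L) = 2*L
o(k, d) = (d + k)/(26/9 + d) (o(k, d) = (k + d)/(d - 26/(-9)) = (d + k)/(d - 26*(-⅑)) = (d + k)/(d + 26/9) = (d + k)/(26/9 + d))
-2634973 - (1195621 + o(W(-17), -635)) = -2634973 - (1195621 + 9*(-635 + 2*(-17))/(26 + 9*(-635))) = -2634973 - (1195621 + 9*(-635 - 34)/(26 - 5715)) = -2634973 - (1195621 + 9*(-669)/(-5689)) = -2634973 - (1195621 + 9*(-1/5689)*(-669)) = -2634973 - (1195621 + 6021/5689) = -2634973 - 1*6801893890/5689 = -2634973 - 6801893890/5689 = -21792255287/5689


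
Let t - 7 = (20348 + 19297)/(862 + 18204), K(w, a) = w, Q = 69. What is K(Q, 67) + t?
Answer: 1488661/19066 ≈ 78.079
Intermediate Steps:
t = 173107/19066 (t = 7 + (20348 + 19297)/(862 + 18204) = 7 + 39645/19066 = 173107/19066 ≈ 9.0794)
K(Q, 67) + t = 69 + 173107/19066 = 1488661/19066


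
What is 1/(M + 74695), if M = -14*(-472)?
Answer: 1/81303 ≈ 1.2300e-5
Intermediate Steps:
M = 6608
1/(M + 74695) = 1/(6608 + 74695) = 1/81303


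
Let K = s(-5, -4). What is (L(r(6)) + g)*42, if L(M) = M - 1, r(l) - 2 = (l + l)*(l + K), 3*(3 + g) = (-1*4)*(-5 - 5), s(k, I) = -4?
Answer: 1484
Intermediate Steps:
K = -4
g = 31/3 (g = -3 + ((-1*4)*(-5 - 5))/3 = -3 + (-4*(-10))/3 = -3 + (1/3)*40 = -3 + 40/3 = 31/3 ≈ 10.333)
r(l) = 2 + 2*l*(-4 + l) (r(l) = 2 + (l + l)*(l - 4) = 2 + (2*l)*(-4 + l) = 2 + 2*l*(-4 + l))
L(M) = -1 + M
(L(r(6)) + g)*42 = ((-1 + (2 - 8*6 + 2*6**2)) + 31/3)*42 = ((-1 + (2 - 48 + 2*36)) + 31/3)*42 = ((-1 + (2 - 48 + 72)) + 31/3)*42 = ((-1 + 26) + 31/3)*42 = (25 + 31/3)*42 = (106/3)*42 = 1484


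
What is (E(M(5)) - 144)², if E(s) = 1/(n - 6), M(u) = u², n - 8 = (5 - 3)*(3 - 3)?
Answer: 82369/4 ≈ 20592.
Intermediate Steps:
n = 8 (n = 8 + (5 - 3)*(3 - 3) = 8 + 2*0 = 8 + 0 = 8)
E(s) = ½ (E(s) = 1/(8 - 6) = 1/2 = ½)
(E(M(5)) - 144)² = (½ - 144)² = (-287/2)² = 82369/4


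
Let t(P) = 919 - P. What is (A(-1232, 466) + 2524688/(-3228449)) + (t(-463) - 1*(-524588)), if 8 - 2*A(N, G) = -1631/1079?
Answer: 3664456962999123/6966992942 ≈ 5.2597e+5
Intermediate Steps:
A(N, G) = 10263/2158 (A(N, G) = 4 - (-1631)/(2*1079) = 4 - ½*(-1631/1079) = 4 + 1631/2158 = 10263/2158)
(A(-1232, 466) + 2524688/(-3228449)) + (t(-463) - 1*(-524588)) = (10263/2158 + 2524688/(-3228449)) + ((919 - 1*(-463)) - 1*(-524588)) = (10263/2158 + 2524688*(-1/3228449)) + ((919 + 463) + 524588) = (10263/2158 - 2524688/3228449) + (1382 + 524588) = 27685295383/6966992942 + 525970 = 3664456962999123/6966992942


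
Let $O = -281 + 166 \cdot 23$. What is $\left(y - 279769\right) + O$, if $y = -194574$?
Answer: $-470806$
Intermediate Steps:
$O = 3537$ ($O = -281 + 3818 = 3537$)
$\left(y - 279769\right) + O = \left(-194574 - 279769\right) + 3537 = -474343 + 3537 = -470806$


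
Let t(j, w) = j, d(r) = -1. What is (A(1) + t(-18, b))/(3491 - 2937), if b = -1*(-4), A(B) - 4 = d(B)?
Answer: -15/554 ≈ -0.027076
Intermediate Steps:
A(B) = 3 (A(B) = 4 - 1 = 3)
b = 4
(A(1) + t(-18, b))/(3491 - 2937) = (3 - 18)/(3491 - 2937) = -15/554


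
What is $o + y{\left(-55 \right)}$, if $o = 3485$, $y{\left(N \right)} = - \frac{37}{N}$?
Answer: $\frac{191712}{55} \approx 3485.7$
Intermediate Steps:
$o + y{\left(-55 \right)} = 3485 - \frac{37}{-55} = 3485 - - \frac{37}{55} = 3485 + \frac{37}{55} = \frac{191712}{55}$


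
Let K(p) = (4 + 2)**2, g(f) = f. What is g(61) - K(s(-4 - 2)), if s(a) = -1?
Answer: 25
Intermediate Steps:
K(p) = 36 (K(p) = 6**2 = 36)
g(61) - K(s(-4 - 2)) = 61 - 1*36 = 61 - 36 = 25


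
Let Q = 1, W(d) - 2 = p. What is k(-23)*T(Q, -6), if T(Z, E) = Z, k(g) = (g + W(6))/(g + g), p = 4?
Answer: 17/46 ≈ 0.36957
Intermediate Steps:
W(d) = 6 (W(d) = 2 + 4 = 6)
k(g) = (6 + g)/(2*g) (k(g) = (g + 6)/(g + g) = (6 + g)/((2*g)) = (6 + g)*(1/(2*g)) = (6 + g)/(2*g))
k(-23)*T(Q, -6) = ((½)*(6 - 23)/(-23))*1 = ((½)*(-1/23)*(-17))*1 = (17/46)*1 = 17/46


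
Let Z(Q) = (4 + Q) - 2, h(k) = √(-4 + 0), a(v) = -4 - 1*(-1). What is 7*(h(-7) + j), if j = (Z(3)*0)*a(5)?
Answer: 14*I ≈ 14.0*I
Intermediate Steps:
a(v) = -3 (a(v) = -4 + 1 = -3)
h(k) = 2*I (h(k) = √(-4) = 2*I)
Z(Q) = 2 + Q
j = 0 (j = ((2 + 3)*0)*(-3) = (5*0)*(-3) = 0*(-3) = 0)
7*(h(-7) + j) = 7*(2*I + 0) = 7*(2*I) = 14*I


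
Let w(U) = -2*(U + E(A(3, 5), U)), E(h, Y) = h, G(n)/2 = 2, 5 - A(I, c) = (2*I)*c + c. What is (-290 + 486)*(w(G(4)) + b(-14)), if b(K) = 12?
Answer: 12544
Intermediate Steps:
A(I, c) = 5 - c - 2*I*c (A(I, c) = 5 - ((2*I)*c + c) = 5 - (2*I*c + c) = 5 - (c + 2*I*c) = 5 + (-c - 2*I*c) = 5 - c - 2*I*c)
G(n) = 4 (G(n) = 2*2 = 4)
w(U) = 60 - 2*U (w(U) = -2*(U + (5 - 1*5 - 2*3*5)) = -2*(U + (5 - 5 - 30)) = -2*(U - 30) = -2*(-30 + U) = 60 - 2*U)
(-290 + 486)*(w(G(4)) + b(-14)) = (-290 + 486)*((60 - 2*4) + 12) = 196*((60 - 8) + 12) = 196*(52 + 12) = 196*64 = 12544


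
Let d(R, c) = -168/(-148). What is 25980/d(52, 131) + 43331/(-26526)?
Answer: 4249427143/185682 ≈ 22886.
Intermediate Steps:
d(R, c) = 42/37 (d(R, c) = -168*(-1/148) = 42/37)
25980/d(52, 131) + 43331/(-26526) = 25980/(42/37) + 43331/(-26526) = 25980*(37/42) + 43331*(-1/26526) = 160210/7 - 43331/26526 = 4249427143/185682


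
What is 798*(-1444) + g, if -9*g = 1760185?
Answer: -12130993/9 ≈ -1.3479e+6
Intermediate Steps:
g = -1760185/9 (g = -⅑*1760185 = -1760185/9 ≈ -1.9558e+5)
798*(-1444) + g = 798*(-1444) - 1760185/9 = -1152312 - 1760185/9 = -12130993/9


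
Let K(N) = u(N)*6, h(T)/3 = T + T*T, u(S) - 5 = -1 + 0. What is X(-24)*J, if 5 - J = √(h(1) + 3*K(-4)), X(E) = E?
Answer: -120 + 24*√78 ≈ 91.962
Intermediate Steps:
u(S) = 4 (u(S) = 5 + (-1 + 0) = 5 - 1 = 4)
h(T) = 3*T + 3*T² (h(T) = 3*(T + T*T) = 3*(T + T²) = 3*T + 3*T²)
K(N) = 24 (K(N) = 4*6 = 24)
J = 5 - √78 (J = 5 - √(3*1*(1 + 1) + 3*24) = 5 - √(3*1*2 + 72) = 5 - √(6 + 72) = 5 - √78 ≈ -3.8318)
X(-24)*J = -24*(5 - √78) = -120 + 24*√78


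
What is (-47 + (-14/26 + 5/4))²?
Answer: 5793649/2704 ≈ 2142.6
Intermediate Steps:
(-47 + (-14/26 + 5/4))² = (-47 + (-14*1/26 + 5*(¼)))² = (-47 + (-7/13 + 5/4))² = (-47 + 37/52)² = (-2407/52)² = 5793649/2704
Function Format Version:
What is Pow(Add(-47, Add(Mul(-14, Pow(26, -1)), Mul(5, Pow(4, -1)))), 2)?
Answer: Rational(5793649, 2704) ≈ 2142.6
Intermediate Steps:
Pow(Add(-47, Add(Mul(-14, Pow(26, -1)), Mul(5, Pow(4, -1)))), 2) = Pow(Add(-47, Add(Mul(-14, Rational(1, 26)), Mul(5, Rational(1, 4)))), 2) = Pow(Add(-47, Add(Rational(-7, 13), Rational(5, 4))), 2) = Pow(Add(-47, Rational(37, 52)), 2) = Pow(Rational(-2407, 52), 2) = Rational(5793649, 2704)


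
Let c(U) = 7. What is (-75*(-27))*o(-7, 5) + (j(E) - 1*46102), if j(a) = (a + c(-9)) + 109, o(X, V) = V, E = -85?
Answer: -35946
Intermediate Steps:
j(a) = 116 + a (j(a) = (a + 7) + 109 = (7 + a) + 109 = 116 + a)
(-75*(-27))*o(-7, 5) + (j(E) - 1*46102) = -75*(-27)*5 + ((116 - 85) - 1*46102) = 2025*5 + (31 - 46102) = 10125 - 46071 = -35946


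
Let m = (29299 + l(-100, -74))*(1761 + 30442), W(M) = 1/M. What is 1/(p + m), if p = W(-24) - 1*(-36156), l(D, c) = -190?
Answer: 24/22498398791 ≈ 1.0667e-9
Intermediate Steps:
p = 867743/24 (p = 1/(-24) - 1*(-36156) = -1/24 + 36156 = 867743/24 ≈ 36156.)
m = 937397127 (m = (29299 - 190)*(1761 + 30442) = 29109*32203 = 937397127)
1/(p + m) = 1/(867743/24 + 937397127) = 1/(22498398791/24) = 24/22498398791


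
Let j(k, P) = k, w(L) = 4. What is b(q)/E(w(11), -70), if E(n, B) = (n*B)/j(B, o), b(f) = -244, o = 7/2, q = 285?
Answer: -61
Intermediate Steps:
o = 7/2 (o = 7*(1/2) = 7/2 ≈ 3.5000)
E(n, B) = n (E(n, B) = (n*B)/B = (B*n)/B = n)
b(q)/E(w(11), -70) = -244/4 = -244*1/4 = -61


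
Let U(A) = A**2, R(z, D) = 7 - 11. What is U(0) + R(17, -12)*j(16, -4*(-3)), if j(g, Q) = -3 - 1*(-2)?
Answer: 4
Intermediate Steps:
R(z, D) = -4
j(g, Q) = -1 (j(g, Q) = -3 + 2 = -1)
U(0) + R(17, -12)*j(16, -4*(-3)) = 0**2 - 4*(-1) = 0 + 4 = 4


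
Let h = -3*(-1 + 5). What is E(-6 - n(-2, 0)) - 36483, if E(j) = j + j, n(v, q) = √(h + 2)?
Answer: -36495 - 2*I*√10 ≈ -36495.0 - 6.3246*I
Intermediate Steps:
h = -12 (h = -3*4 = -12)
n(v, q) = I*√10 (n(v, q) = √(-12 + 2) = √(-10) = I*√10)
E(j) = 2*j
E(-6 - n(-2, 0)) - 36483 = 2*(-6 - I*√10) - 36483 = (-12 - 2*I*√10) - 36483 = -36495 - 2*I*√10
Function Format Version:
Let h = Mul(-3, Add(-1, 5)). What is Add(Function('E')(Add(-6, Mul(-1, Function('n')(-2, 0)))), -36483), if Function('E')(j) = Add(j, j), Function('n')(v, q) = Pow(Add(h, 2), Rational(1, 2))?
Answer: Add(-36495, Mul(-2, I, Pow(10, Rational(1, 2)))) ≈ Add(-36495., Mul(-6.3246, I))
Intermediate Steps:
h = -12 (h = Mul(-3, 4) = -12)
Function('n')(v, q) = Mul(I, Pow(10, Rational(1, 2))) (Function('n')(v, q) = Pow(Add(-12, 2), Rational(1, 2)) = Pow(-10, Rational(1, 2)) = Mul(I, Pow(10, Rational(1, 2))))
Function('E')(j) = Mul(2, j)
Add(Function('E')(Add(-6, Mul(-1, Function('n')(-2, 0)))), -36483) = Add(Mul(2, Add(-6, Mul(-1, Mul(I, Pow(10, Rational(1, 2)))))), -36483) = Add(Mul(2, Add(-6, Mul(-1, I, Pow(10, Rational(1, 2))))), -36483) = Add(Add(-12, Mul(-2, I, Pow(10, Rational(1, 2)))), -36483) = Add(-36495, Mul(-2, I, Pow(10, Rational(1, 2))))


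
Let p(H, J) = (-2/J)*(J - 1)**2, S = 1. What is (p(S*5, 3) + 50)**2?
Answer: 20164/9 ≈ 2240.4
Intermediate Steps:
p(H, J) = -2*(-1 + J)**2/J (p(H, J) = (-2/J)*(-1 + J)**2 = -2*(-1 + J)**2/J)
(p(S*5, 3) + 50)**2 = (-2*(-1 + 3)**2/3 + 50)**2 = (-2*1/3*2**2 + 50)**2 = (-2*1/3*4 + 50)**2 = (-8/3 + 50)**2 = (142/3)**2 = 20164/9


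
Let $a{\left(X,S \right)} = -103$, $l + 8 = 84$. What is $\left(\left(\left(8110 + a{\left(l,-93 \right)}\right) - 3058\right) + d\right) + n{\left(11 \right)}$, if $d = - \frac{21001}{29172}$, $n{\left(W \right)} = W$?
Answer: $\frac{144672119}{29172} \approx 4959.3$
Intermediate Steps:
$l = 76$ ($l = -8 + 84 = 76$)
$d = - \frac{21001}{29172}$ ($d = \left(-21001\right) \frac{1}{29172} = - \frac{21001}{29172} \approx -0.7199$)
$\left(\left(\left(8110 + a{\left(l,-93 \right)}\right) - 3058\right) + d\right) + n{\left(11 \right)} = \left(\left(\left(8110 - 103\right) - 3058\right) - \frac{21001}{29172}\right) + 11 = \left(\left(8007 - 3058\right) - \frac{21001}{29172}\right) + 11 = \left(4949 - \frac{21001}{29172}\right) + 11 = \frac{144351227}{29172} + 11 = \frac{144672119}{29172}$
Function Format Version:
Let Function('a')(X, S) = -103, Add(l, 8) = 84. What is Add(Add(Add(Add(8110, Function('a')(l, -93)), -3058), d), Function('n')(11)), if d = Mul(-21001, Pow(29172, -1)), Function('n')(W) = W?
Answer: Rational(144672119, 29172) ≈ 4959.3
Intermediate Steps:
l = 76 (l = Add(-8, 84) = 76)
d = Rational(-21001, 29172) (d = Mul(-21001, Rational(1, 29172)) = Rational(-21001, 29172) ≈ -0.71990)
Add(Add(Add(Add(8110, Function('a')(l, -93)), -3058), d), Function('n')(11)) = Add(Add(Add(Add(8110, -103), -3058), Rational(-21001, 29172)), 11) = Add(Add(Add(8007, -3058), Rational(-21001, 29172)), 11) = Add(Add(4949, Rational(-21001, 29172)), 11) = Add(Rational(144351227, 29172), 11) = Rational(144672119, 29172)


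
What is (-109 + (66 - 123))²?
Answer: 27556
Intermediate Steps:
(-109 + (66 - 123))² = (-109 - 57)² = (-166)² = 27556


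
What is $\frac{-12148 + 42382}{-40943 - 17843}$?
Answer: $- \frac{15117}{29393} \approx -0.51431$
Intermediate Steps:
$\frac{-12148 + 42382}{-40943 - 17843} = \frac{30234}{-58786} = 30234 \left(- \frac{1}{58786}\right) = - \frac{15117}{29393}$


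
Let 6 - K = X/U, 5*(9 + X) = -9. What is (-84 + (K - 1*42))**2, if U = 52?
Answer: 242518329/16900 ≈ 14350.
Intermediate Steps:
X = -54/5 (X = -9 + (1/5)*(-9) = -9 - 9/5 = -54/5 ≈ -10.800)
K = 807/130 (K = 6 - (-54)/(5*52) = 6 - 1*(-27/130) = 6 + 27/130 = 807/130 ≈ 6.2077)
(-84 + (K - 1*42))**2 = (-84 + (807/130 - 1*42))**2 = (-84 + (807/130 - 42))**2 = (-84 - 4653/130)**2 = (-15573/130)**2 = 242518329/16900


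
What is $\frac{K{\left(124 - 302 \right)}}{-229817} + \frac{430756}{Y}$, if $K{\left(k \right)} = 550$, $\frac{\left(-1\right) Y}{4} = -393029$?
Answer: $\frac{3504656709}{12903535099} \approx 0.2716$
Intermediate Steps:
$Y = 1572116$ ($Y = \left(-4\right) \left(-393029\right) = 1572116$)
$\frac{K{\left(124 - 302 \right)}}{-229817} + \frac{430756}{Y} = \frac{550}{-229817} + \frac{430756}{1572116} = 550 \left(- \frac{1}{229817}\right) + 430756 \cdot \frac{1}{1572116} = - \frac{550}{229817} + \frac{107689}{393029} = \frac{3504656709}{12903535099}$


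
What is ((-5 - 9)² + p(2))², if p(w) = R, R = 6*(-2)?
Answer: 33856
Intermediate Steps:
R = -12
p(w) = -12
((-5 - 9)² + p(2))² = ((-5 - 9)² - 12)² = ((-14)² - 12)² = (196 - 12)² = 184² = 33856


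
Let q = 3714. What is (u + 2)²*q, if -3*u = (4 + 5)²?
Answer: 2321250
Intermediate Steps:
u = -27 (u = -(4 + 5)²/3 = -⅓*9² = -⅓*81 = -27)
(u + 2)²*q = (-27 + 2)²*3714 = (-25)²*3714 = 625*3714 = 2321250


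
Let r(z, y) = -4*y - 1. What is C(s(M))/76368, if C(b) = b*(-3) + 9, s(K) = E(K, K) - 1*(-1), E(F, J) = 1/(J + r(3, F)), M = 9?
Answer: 57/712768 ≈ 7.9970e-5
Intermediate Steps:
r(z, y) = -1 - 4*y
E(F, J) = 1/(-1 + J - 4*F) (E(F, J) = 1/(J + (-1 - 4*F)) = 1/(-1 + J - 4*F))
s(K) = 1 - 1/(1 + 3*K) (s(K) = -1/(1 - K + 4*K) - 1*(-1) = -1/(1 + 3*K) + 1 = 1 - 1/(1 + 3*K))
C(b) = 9 - 3*b (C(b) = -3*b + 9 = 9 - 3*b)
C(s(M))/76368 = (9 - 9*9/(1 + 3*9))/76368 = (9 - 9*9/(1 + 27))*(1/76368) = (9 - 9*9/28)*(1/76368) = (9 - 3*27/28)*(1/76368) = (9 - 81/28)*(1/76368) = (171/28)*(1/76368) = 57/712768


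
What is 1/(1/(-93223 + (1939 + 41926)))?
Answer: -49358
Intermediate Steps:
1/(1/(-93223 + (1939 + 41926))) = 1/(1/(-93223 + 43865)) = 1/(1/(-49358)) = 1/(-1/49358) = -49358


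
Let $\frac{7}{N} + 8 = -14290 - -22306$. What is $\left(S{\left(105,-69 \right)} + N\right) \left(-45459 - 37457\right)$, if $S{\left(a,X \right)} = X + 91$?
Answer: $- \frac{521728201}{286} \approx -1.8242 \cdot 10^{6}$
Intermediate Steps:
$N = \frac{1}{1144}$ ($N = \frac{7}{-8 - -8016} = \frac{7}{-8 + \left(-14290 + 22306\right)} = \frac{7}{-8 + 8016} = \frac{7}{8008} = 7 \cdot \frac{1}{8008} = \frac{1}{1144} \approx 0.00087413$)
$S{\left(a,X \right)} = 91 + X$
$\left(S{\left(105,-69 \right)} + N\right) \left(-45459 - 37457\right) = \left(\left(91 - 69\right) + \frac{1}{1144}\right) \left(-45459 - 37457\right) = \left(22 + \frac{1}{1144}\right) \left(-82916\right) = \frac{25169}{1144} \left(-82916\right) = - \frac{521728201}{286}$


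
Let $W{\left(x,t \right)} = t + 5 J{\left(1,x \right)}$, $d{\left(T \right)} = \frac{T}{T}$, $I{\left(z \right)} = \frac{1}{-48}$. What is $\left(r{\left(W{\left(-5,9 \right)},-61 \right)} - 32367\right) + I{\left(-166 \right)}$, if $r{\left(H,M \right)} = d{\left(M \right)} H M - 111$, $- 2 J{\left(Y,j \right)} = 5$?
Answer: $- \frac{1548697}{48} \approx -32265.0$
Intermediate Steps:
$I{\left(z \right)} = - \frac{1}{48}$
$J{\left(Y,j \right)} = - \frac{5}{2}$ ($J{\left(Y,j \right)} = \left(- \frac{1}{2}\right) 5 = - \frac{5}{2}$)
$d{\left(T \right)} = 1$
$W{\left(x,t \right)} = - \frac{25}{2} + t$ ($W{\left(x,t \right)} = t + 5 \left(- \frac{5}{2}\right) = t - \frac{25}{2} = - \frac{25}{2} + t$)
$r{\left(H,M \right)} = -111 + H M$ ($r{\left(H,M \right)} = 1 H M - 111 = H M - 111 = -111 + H M$)
$\left(r{\left(W{\left(-5,9 \right)},-61 \right)} - 32367\right) + I{\left(-166 \right)} = \left(\left(-111 + \left(- \frac{25}{2} + 9\right) \left(-61\right)\right) - 32367\right) - \frac{1}{48} = \left(\left(-111 - - \frac{427}{2}\right) - 32367\right) - \frac{1}{48} = \left(\left(-111 + \frac{427}{2}\right) - 32367\right) - \frac{1}{48} = \left(\frac{205}{2} - 32367\right) - \frac{1}{48} = - \frac{64529}{2} - \frac{1}{48} = - \frac{1548697}{48}$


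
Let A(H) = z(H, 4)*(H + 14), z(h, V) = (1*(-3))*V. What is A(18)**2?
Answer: 147456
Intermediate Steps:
z(h, V) = -3*V
A(H) = -168 - 12*H (A(H) = (-3*4)*(H + 14) = -12*(14 + H) = -168 - 12*H)
A(18)**2 = (-168 - 12*18)**2 = (-168 - 216)**2 = (-384)**2 = 147456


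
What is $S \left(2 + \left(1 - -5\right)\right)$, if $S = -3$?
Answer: $-24$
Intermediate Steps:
$S \left(2 + \left(1 - -5\right)\right) = - 3 \left(2 + \left(1 - -5\right)\right) = - 3 \left(2 + \left(1 + 5\right)\right) = - 3 \left(2 + 6\right) = \left(-3\right) 8 = -24$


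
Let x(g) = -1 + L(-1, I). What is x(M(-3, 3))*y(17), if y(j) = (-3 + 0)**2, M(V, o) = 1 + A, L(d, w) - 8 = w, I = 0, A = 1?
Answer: 63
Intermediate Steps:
L(d, w) = 8 + w
M(V, o) = 2 (M(V, o) = 1 + 1 = 2)
x(g) = 7 (x(g) = -1 + (8 + 0) = -1 + 8 = 7)
y(j) = 9 (y(j) = (-3)**2 = 9)
x(M(-3, 3))*y(17) = 7*9 = 63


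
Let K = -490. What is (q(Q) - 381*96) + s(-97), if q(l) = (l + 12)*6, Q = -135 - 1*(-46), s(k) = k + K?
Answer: -37625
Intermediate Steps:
s(k) = -490 + k (s(k) = k - 490 = -490 + k)
Q = -89 (Q = -135 + 46 = -89)
q(l) = 72 + 6*l (q(l) = (12 + l)*6 = 72 + 6*l)
(q(Q) - 381*96) + s(-97) = ((72 + 6*(-89)) - 381*96) + (-490 - 97) = ((72 - 534) - 36576) - 587 = (-462 - 36576) - 587 = -37038 - 587 = -37625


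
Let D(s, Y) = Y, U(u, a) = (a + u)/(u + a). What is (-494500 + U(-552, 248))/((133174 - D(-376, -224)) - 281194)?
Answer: 494499/147796 ≈ 3.3458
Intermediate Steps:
U(u, a) = 1 (U(u, a) = (a + u)/(a + u) = 1)
(-494500 + U(-552, 248))/((133174 - D(-376, -224)) - 281194) = (-494500 + 1)/((133174 - 1*(-224)) - 281194) = -494499/((133174 + 224) - 281194) = -494499/(133398 - 281194) = -494499/(-147796) = -494499*(-1/147796) = 494499/147796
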